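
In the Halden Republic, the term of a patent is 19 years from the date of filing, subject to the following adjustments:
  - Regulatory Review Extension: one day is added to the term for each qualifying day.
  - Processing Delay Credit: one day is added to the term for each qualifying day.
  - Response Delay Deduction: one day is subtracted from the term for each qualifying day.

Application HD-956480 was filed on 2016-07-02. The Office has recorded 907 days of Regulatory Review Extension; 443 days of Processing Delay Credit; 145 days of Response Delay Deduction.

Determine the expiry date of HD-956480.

Base term: filing date + 19 years → 2 July 2035.
Regulatory Review Extension: +907 days → 25 December 2037.
Processing Delay Credit: +443 days → 13 March 2039.
Response Delay Deduction: −145 days → 19 October 2038.

2038-10-19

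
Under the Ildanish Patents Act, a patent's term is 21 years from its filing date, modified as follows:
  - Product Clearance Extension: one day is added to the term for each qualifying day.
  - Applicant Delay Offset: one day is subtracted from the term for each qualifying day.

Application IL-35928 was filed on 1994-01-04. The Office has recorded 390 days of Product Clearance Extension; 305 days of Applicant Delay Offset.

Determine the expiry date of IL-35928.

2015-03-30

Base term: filing date + 21 years → 4 January 2015.
Product Clearance Extension: +390 days → 29 January 2016.
Applicant Delay Offset: −305 days → 30 March 2015.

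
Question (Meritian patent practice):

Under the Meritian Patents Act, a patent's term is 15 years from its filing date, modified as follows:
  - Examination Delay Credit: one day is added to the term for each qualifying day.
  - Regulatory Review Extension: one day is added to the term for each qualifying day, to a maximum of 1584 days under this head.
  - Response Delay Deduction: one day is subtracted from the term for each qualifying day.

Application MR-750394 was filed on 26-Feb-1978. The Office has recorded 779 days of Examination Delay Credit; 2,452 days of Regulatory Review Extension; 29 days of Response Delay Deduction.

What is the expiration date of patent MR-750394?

Base term: filing date + 15 years → 26 February 1993.
Examination Delay Credit: +779 days → 16 April 1995.
Regulatory Review Extension: 2452 days claimed exceeds the 1584-day cap, so +1584 days → 17 August 1999.
Response Delay Deduction: −29 days → 19 July 1999.

July 19, 1999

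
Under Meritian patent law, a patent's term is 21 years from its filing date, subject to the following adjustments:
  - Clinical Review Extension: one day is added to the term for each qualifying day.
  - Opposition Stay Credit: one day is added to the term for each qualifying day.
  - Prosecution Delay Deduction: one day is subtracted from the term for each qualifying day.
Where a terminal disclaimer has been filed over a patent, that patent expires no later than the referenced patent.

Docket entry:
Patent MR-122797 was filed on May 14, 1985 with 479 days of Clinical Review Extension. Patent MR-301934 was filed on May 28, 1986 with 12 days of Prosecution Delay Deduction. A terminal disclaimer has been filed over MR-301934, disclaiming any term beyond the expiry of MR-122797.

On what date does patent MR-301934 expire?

Natural term of MR-301934:
  Base: filing + 21 years → 28 May 2007.
  Prosecution Delay Deduction: −12 days → 16 May 2007.
Expiry of referenced patent MR-122797:
  Base: filing + 21 years → 14 May 2006.
  Clinical Review Extension: +479 days → 5 September 2007.
Terminal disclaimer: MR-301934 expires on the earlier of 16 May 2007 and 5 September 2007.

May 16, 2007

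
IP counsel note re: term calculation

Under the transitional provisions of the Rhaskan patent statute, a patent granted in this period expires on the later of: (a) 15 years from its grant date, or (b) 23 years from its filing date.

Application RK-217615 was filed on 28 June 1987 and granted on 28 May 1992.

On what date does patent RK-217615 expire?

(a) grant + 15 years → 28 May 2007.
(b) filing + 23 years → 28 June 2010.
Later of the two: 28 June 2010.

June 28, 2010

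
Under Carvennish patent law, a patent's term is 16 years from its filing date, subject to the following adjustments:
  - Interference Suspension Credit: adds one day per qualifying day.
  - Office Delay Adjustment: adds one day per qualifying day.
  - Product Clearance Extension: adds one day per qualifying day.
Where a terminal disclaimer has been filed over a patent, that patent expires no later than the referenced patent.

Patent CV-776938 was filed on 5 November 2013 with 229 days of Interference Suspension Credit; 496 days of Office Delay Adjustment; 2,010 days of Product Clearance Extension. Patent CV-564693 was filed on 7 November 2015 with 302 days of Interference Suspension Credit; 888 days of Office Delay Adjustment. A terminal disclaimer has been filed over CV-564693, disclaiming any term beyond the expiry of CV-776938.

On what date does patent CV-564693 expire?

February 9, 2035

Natural term of CV-564693:
  Base: filing + 16 years → 7 November 2031.
  Interference Suspension Credit: +302 days → 4 September 2032.
  Office Delay Adjustment: +888 days → 9 February 2035.
Expiry of referenced patent CV-776938:
  Base: filing + 16 years → 5 November 2029.
  Interference Suspension Credit: +229 days → 22 June 2030.
  Office Delay Adjustment: +496 days → 31 October 2031.
  Product Clearance Extension: +2010 days → 2 May 2037.
Terminal disclaimer: CV-564693 expires on the earlier of 9 February 2035 and 2 May 2037.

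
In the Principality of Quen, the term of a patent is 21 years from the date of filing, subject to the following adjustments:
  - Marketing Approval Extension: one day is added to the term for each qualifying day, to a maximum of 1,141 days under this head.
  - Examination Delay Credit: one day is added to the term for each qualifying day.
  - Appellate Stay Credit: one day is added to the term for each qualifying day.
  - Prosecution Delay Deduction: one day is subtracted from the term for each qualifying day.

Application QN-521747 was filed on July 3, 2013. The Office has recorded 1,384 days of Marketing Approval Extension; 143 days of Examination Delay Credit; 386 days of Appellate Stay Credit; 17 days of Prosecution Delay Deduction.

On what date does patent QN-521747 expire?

Base term: filing date + 21 years → 3 July 2034.
Marketing Approval Extension: 1384 days claimed exceeds the 1141-day cap, so +1141 days → 17 August 2037.
Examination Delay Credit: +143 days → 7 January 2038.
Appellate Stay Credit: +386 days → 28 January 2039.
Prosecution Delay Deduction: −17 days → 11 January 2039.

January 11, 2039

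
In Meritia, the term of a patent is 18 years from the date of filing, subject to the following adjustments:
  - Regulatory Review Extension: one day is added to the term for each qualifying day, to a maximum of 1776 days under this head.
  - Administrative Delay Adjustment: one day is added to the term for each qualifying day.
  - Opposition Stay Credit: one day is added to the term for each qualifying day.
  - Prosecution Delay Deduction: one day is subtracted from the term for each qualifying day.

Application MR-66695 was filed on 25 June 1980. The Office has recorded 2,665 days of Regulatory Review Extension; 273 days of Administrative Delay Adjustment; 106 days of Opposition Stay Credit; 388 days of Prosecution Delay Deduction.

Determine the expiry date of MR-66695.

April 27, 2003

Base term: filing date + 18 years → 25 June 1998.
Regulatory Review Extension: 2665 days claimed exceeds the 1776-day cap, so +1776 days → 6 May 2003.
Administrative Delay Adjustment: +273 days → 3 February 2004.
Opposition Stay Credit: +106 days → 19 May 2004.
Prosecution Delay Deduction: −388 days → 27 April 2003.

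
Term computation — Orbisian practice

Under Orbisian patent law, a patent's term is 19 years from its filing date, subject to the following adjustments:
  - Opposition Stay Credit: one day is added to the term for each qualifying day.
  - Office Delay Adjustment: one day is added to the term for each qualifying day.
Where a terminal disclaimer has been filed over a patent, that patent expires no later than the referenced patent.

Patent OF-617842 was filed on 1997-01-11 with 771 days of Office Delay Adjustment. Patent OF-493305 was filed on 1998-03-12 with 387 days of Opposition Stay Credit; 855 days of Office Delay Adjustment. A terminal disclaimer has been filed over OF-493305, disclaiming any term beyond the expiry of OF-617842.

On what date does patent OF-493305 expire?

February 20, 2018

Natural term of OF-493305:
  Base: filing + 19 years → 12 March 2017.
  Opposition Stay Credit: +387 days → 3 April 2018.
  Office Delay Adjustment: +855 days → 5 August 2020.
Expiry of referenced patent OF-617842:
  Base: filing + 19 years → 11 January 2016.
  Office Delay Adjustment: +771 days → 20 February 2018.
Terminal disclaimer: OF-493305 expires on the earlier of 5 August 2020 and 20 February 2018.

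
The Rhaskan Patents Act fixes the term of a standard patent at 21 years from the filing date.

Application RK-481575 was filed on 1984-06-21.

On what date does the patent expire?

June 21, 2005

Filing date + 21 years → 21 June 2005.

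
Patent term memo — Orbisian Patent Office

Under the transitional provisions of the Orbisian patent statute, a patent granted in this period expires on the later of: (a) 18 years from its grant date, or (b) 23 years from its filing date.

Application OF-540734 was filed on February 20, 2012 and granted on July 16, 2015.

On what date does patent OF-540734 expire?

2035-02-20

(a) grant + 18 years → 16 July 2033.
(b) filing + 23 years → 20 February 2035.
Later of the two: 20 February 2035.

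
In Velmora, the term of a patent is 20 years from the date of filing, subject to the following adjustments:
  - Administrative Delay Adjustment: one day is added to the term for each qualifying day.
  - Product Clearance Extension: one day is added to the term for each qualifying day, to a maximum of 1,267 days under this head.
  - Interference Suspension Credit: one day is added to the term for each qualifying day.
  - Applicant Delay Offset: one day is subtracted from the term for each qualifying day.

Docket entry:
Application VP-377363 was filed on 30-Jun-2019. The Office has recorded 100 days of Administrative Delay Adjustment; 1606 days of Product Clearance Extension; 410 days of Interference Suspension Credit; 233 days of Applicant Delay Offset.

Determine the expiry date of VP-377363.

Base term: filing date + 20 years → 30 June 2039.
Administrative Delay Adjustment: +100 days → 8 October 2039.
Product Clearance Extension: 1606 days claimed exceeds the 1267-day cap, so +1267 days → 28 March 2043.
Interference Suspension Credit: +410 days → 11 May 2044.
Applicant Delay Offset: −233 days → 21 September 2043.

September 21, 2043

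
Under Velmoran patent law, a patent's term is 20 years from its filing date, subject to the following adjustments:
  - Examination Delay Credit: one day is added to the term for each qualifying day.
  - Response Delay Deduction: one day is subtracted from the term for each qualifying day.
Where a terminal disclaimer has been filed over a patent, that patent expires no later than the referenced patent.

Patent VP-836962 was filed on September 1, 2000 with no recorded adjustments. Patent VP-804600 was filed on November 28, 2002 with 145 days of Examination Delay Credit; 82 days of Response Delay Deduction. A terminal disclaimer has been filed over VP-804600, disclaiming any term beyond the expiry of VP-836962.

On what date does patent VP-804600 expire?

2020-09-01

Natural term of VP-804600:
  Base: filing + 20 years → 28 November 2022.
  Examination Delay Credit: +145 days → 22 April 2023.
  Response Delay Deduction: −82 days → 30 January 2023.
Expiry of referenced patent VP-836962:
  Base: filing + 20 years → 1 September 2020.
Terminal disclaimer: VP-804600 expires on the earlier of 30 January 2023 and 1 September 2020.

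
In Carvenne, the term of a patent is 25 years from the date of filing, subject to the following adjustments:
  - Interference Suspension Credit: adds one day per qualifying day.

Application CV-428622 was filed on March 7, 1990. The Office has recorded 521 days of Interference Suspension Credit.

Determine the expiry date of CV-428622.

Base term: filing date + 25 years → 7 March 2015.
Interference Suspension Credit: +521 days → 9 August 2016.

2016-08-09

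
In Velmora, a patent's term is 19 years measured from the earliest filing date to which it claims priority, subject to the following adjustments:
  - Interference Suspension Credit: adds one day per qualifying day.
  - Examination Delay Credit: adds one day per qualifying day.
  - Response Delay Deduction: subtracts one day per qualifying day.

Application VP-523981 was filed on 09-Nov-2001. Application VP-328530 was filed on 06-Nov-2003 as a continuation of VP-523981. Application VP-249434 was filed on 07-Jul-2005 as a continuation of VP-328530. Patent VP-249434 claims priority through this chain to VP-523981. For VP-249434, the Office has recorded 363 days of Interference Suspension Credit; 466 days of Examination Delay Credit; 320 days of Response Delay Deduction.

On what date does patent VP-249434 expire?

2022-04-02

Earliest priority filing: 9 November 2001.
Base term: 9 November 2001 + 19 years → 9 November 2020.
Interference Suspension Credit: +363 days → 7 November 2021.
Examination Delay Credit: +466 days → 16 February 2023.
Response Delay Deduction: −320 days → 2 April 2022.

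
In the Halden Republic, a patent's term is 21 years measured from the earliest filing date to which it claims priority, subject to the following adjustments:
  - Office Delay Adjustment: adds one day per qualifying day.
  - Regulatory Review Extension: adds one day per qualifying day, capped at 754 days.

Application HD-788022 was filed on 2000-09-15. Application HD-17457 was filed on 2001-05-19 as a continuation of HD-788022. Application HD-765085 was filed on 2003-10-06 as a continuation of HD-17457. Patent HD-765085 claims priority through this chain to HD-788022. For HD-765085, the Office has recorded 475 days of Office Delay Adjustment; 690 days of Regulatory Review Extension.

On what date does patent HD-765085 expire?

2024-11-23

Earliest priority filing: 15 September 2000.
Base term: 15 September 2000 + 21 years → 15 September 2021.
Office Delay Adjustment: +475 days → 3 January 2023.
Regulatory Review Extension: 690 days (within the 754-day cap) → +690 days → 23 November 2024.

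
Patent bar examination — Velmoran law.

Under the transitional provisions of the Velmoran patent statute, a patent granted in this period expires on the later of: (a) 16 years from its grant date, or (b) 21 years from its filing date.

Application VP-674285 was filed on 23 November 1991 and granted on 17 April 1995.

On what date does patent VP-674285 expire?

November 23, 2012

(a) grant + 16 years → 17 April 2011.
(b) filing + 21 years → 23 November 2012.
Later of the two: 23 November 2012.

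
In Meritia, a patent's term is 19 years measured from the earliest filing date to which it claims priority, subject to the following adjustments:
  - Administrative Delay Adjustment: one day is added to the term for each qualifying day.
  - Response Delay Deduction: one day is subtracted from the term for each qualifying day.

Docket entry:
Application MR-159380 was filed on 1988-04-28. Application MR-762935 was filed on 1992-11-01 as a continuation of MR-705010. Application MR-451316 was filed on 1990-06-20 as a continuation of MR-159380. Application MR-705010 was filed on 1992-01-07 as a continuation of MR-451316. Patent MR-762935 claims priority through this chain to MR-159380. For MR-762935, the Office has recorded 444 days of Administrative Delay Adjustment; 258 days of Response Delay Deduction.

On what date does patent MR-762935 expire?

2007-10-31

Earliest priority filing: 28 April 1988.
Base term: 28 April 1988 + 19 years → 28 April 2007.
Administrative Delay Adjustment: +444 days → 15 July 2008.
Response Delay Deduction: −258 days → 31 October 2007.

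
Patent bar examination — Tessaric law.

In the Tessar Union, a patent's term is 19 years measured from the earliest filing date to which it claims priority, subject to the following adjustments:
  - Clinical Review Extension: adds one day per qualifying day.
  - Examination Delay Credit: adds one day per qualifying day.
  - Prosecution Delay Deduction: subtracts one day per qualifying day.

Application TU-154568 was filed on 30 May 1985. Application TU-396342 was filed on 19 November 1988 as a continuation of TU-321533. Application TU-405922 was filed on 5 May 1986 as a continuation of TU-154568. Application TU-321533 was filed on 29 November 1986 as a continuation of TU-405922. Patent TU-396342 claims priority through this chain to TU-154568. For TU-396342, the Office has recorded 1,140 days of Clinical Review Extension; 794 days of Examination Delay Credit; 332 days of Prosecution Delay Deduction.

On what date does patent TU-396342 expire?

Earliest priority filing: 30 May 1985.
Base term: 30 May 1985 + 19 years → 30 May 2004.
Clinical Review Extension: +1140 days → 14 July 2007.
Examination Delay Credit: +794 days → 15 September 2009.
Prosecution Delay Deduction: −332 days → 18 October 2008.

October 18, 2008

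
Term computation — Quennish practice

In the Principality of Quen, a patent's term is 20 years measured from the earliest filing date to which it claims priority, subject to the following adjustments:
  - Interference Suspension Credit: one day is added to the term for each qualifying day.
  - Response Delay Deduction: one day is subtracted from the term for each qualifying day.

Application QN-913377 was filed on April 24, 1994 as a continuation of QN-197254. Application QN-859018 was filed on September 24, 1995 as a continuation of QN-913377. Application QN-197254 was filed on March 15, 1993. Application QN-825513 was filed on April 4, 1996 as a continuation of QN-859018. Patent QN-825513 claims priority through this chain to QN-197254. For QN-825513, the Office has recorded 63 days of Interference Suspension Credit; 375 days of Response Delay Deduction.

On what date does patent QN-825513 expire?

2012-05-07

Earliest priority filing: 15 March 1993.
Base term: 15 March 1993 + 20 years → 15 March 2013.
Interference Suspension Credit: +63 days → 17 May 2013.
Response Delay Deduction: −375 days → 7 May 2012.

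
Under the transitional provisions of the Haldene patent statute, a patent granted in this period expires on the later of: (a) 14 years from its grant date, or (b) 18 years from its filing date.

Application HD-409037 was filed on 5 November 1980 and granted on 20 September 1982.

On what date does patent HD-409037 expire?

(a) grant + 14 years → 20 September 1996.
(b) filing + 18 years → 5 November 1998.
Later of the two: 5 November 1998.

November 5, 1998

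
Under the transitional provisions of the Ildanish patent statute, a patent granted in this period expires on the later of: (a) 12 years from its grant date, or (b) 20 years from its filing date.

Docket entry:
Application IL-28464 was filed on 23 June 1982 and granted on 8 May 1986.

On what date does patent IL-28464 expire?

(a) grant + 12 years → 8 May 1998.
(b) filing + 20 years → 23 June 2002.
Later of the two: 23 June 2002.

June 23, 2002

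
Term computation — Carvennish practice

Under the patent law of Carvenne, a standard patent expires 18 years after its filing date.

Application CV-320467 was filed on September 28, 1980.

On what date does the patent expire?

Filing date + 18 years → 28 September 1998.

September 28, 1998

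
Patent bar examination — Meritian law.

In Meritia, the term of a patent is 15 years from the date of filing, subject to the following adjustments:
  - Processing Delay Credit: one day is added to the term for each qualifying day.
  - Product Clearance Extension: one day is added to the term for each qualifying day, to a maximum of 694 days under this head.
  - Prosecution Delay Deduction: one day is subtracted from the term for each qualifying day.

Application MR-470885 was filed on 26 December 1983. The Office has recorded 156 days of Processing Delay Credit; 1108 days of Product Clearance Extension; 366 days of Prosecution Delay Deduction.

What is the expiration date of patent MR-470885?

Base term: filing date + 15 years → 26 December 1998.
Processing Delay Credit: +156 days → 31 May 1999.
Product Clearance Extension: 1108 days claimed exceeds the 694-day cap, so +694 days → 24 April 2001.
Prosecution Delay Deduction: −366 days → 23 April 2000.

2000-04-23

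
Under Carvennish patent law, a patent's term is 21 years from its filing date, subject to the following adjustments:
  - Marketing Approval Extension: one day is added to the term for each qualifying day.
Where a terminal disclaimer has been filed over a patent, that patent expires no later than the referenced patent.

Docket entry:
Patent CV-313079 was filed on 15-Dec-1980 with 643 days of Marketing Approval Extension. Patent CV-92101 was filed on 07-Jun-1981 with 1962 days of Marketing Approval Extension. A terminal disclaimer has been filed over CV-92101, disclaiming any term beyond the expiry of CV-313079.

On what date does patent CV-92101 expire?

September 19, 2003

Natural term of CV-92101:
  Base: filing + 21 years → 7 June 2002.
  Marketing Approval Extension: +1962 days → 21 October 2007.
Expiry of referenced patent CV-313079:
  Base: filing + 21 years → 15 December 2001.
  Marketing Approval Extension: +643 days → 19 September 2003.
Terminal disclaimer: CV-92101 expires on the earlier of 21 October 2007 and 19 September 2003.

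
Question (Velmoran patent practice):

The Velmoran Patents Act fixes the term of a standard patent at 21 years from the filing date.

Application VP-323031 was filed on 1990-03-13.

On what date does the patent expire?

Filing date + 21 years → 13 March 2011.

March 13, 2011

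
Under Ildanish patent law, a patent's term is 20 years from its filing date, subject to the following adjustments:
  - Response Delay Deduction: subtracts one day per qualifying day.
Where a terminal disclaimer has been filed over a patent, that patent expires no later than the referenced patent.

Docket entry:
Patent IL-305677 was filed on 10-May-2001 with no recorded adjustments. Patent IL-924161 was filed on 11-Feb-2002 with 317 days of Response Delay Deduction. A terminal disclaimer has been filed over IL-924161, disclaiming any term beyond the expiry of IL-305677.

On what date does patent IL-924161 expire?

2021-03-31

Natural term of IL-924161:
  Base: filing + 20 years → 11 February 2022.
  Response Delay Deduction: −317 days → 31 March 2021.
Expiry of referenced patent IL-305677:
  Base: filing + 20 years → 10 May 2021.
Terminal disclaimer: IL-924161 expires on the earlier of 31 March 2021 and 10 May 2021.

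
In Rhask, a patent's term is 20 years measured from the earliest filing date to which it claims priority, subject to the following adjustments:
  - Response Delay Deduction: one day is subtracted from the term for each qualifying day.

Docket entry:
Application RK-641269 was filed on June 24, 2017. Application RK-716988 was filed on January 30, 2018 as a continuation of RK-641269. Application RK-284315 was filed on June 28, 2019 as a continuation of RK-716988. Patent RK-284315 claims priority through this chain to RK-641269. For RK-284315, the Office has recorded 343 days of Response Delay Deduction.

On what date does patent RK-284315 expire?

Earliest priority filing: 24 June 2017.
Base term: 24 June 2017 + 20 years → 24 June 2037.
Response Delay Deduction: −343 days → 16 July 2036.

July 16, 2036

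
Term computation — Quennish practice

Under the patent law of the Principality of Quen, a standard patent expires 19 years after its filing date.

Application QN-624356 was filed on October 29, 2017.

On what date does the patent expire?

2036-10-29

Filing date + 19 years → 29 October 2036.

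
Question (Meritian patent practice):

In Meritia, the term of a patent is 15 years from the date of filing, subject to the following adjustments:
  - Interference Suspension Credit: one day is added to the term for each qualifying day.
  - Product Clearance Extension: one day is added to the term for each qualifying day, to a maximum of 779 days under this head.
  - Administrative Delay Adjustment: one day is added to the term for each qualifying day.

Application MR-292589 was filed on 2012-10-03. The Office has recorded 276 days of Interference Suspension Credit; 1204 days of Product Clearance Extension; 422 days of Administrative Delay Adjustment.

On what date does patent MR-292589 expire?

October 19, 2031

Base term: filing date + 15 years → 3 October 2027.
Interference Suspension Credit: +276 days → 5 July 2028.
Product Clearance Extension: 1204 days claimed exceeds the 779-day cap, so +779 days → 23 August 2030.
Administrative Delay Adjustment: +422 days → 19 October 2031.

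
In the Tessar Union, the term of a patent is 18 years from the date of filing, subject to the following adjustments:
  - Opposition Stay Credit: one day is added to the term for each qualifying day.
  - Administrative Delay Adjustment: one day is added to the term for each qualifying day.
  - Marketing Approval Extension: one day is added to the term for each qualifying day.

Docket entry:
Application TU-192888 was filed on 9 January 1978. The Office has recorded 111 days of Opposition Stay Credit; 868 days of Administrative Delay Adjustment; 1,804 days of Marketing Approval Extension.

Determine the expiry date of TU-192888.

Base term: filing date + 18 years → 9 January 1996.
Opposition Stay Credit: +111 days → 29 April 1996.
Administrative Delay Adjustment: +868 days → 14 September 1998.
Marketing Approval Extension: +1804 days → 23 August 2003.

2003-08-23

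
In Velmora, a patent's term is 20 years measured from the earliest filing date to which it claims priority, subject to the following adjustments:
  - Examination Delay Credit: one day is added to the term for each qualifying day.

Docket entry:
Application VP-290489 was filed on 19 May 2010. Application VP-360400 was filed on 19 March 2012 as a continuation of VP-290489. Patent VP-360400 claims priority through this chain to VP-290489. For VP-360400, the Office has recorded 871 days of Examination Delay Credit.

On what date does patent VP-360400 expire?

October 6, 2032

Earliest priority filing: 19 May 2010.
Base term: 19 May 2010 + 20 years → 19 May 2030.
Examination Delay Credit: +871 days → 6 October 2032.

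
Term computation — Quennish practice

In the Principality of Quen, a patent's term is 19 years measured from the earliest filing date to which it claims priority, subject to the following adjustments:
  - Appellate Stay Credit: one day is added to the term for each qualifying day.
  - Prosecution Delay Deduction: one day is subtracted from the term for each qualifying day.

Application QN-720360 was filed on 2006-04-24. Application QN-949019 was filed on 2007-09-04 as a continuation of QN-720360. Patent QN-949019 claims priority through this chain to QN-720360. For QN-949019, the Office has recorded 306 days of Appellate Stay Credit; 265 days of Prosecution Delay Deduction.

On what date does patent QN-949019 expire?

Earliest priority filing: 24 April 2006.
Base term: 24 April 2006 + 19 years → 24 April 2025.
Appellate Stay Credit: +306 days → 24 February 2026.
Prosecution Delay Deduction: −265 days → 4 June 2025.

2025-06-04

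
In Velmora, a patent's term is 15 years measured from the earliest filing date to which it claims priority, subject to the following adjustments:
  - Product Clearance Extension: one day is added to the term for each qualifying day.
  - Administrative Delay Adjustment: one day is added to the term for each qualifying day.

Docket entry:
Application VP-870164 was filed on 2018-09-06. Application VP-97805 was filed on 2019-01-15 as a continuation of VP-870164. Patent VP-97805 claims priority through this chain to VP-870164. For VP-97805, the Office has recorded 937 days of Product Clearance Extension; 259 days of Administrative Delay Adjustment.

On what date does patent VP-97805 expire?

Earliest priority filing: 6 September 2018.
Base term: 6 September 2018 + 15 years → 6 September 2033.
Product Clearance Extension: +937 days → 31 March 2036.
Administrative Delay Adjustment: +259 days → 15 December 2036.

2036-12-15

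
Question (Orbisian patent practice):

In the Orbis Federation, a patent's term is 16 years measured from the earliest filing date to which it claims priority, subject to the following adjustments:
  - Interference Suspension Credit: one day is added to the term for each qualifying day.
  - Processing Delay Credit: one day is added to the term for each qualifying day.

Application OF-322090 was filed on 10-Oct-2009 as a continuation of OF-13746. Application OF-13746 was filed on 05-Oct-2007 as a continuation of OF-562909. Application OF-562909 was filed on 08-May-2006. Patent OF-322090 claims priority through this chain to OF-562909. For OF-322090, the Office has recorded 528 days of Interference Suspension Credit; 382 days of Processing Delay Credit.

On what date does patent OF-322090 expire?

Earliest priority filing: 8 May 2006.
Base term: 8 May 2006 + 16 years → 8 May 2022.
Interference Suspension Credit: +528 days → 18 October 2023.
Processing Delay Credit: +382 days → 3 November 2024.

November 3, 2024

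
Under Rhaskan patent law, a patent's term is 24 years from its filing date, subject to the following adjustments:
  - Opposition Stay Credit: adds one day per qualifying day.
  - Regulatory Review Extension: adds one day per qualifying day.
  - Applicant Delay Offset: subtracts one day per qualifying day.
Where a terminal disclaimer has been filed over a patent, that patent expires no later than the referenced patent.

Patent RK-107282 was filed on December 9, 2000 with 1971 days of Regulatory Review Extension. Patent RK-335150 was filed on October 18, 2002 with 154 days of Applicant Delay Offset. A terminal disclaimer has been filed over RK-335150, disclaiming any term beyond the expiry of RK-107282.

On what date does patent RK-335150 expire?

Natural term of RK-335150:
  Base: filing + 24 years → 18 October 2026.
  Applicant Delay Offset: −154 days → 17 May 2026.
Expiry of referenced patent RK-107282:
  Base: filing + 24 years → 9 December 2024.
  Regulatory Review Extension: +1971 days → 3 May 2030.
Terminal disclaimer: RK-335150 expires on the earlier of 17 May 2026 and 3 May 2030.

May 17, 2026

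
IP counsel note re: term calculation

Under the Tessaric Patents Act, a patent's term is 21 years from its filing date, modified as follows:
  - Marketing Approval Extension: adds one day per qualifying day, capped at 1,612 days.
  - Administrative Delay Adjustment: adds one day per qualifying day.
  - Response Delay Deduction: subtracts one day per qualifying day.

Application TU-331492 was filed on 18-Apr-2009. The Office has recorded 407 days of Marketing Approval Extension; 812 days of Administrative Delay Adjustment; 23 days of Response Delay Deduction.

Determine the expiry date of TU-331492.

2033-07-27

Base term: filing date + 21 years → 18 April 2030.
Marketing Approval Extension: 407 days (within the 1612-day cap) → +407 days → 30 May 2031.
Administrative Delay Adjustment: +812 days → 19 August 2033.
Response Delay Deduction: −23 days → 27 July 2033.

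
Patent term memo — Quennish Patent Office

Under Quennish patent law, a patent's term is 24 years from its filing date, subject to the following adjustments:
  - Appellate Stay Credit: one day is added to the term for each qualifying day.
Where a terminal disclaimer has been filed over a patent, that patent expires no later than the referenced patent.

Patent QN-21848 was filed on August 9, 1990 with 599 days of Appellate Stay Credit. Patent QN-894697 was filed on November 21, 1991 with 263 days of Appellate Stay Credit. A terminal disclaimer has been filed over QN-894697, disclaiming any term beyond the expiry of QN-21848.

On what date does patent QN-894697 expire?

March 30, 2016

Natural term of QN-894697:
  Base: filing + 24 years → 21 November 2015.
  Appellate Stay Credit: +263 days → 10 August 2016.
Expiry of referenced patent QN-21848:
  Base: filing + 24 years → 9 August 2014.
  Appellate Stay Credit: +599 days → 30 March 2016.
Terminal disclaimer: QN-894697 expires on the earlier of 10 August 2016 and 30 March 2016.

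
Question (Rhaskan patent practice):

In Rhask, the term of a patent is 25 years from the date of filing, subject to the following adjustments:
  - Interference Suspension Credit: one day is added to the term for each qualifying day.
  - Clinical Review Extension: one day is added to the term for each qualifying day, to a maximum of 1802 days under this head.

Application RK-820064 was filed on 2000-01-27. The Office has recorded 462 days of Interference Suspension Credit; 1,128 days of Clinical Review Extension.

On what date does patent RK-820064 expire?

June 5, 2029

Base term: filing date + 25 years → 27 January 2025.
Interference Suspension Credit: +462 days → 4 May 2026.
Clinical Review Extension: 1128 days (within the 1802-day cap) → +1128 days → 5 June 2029.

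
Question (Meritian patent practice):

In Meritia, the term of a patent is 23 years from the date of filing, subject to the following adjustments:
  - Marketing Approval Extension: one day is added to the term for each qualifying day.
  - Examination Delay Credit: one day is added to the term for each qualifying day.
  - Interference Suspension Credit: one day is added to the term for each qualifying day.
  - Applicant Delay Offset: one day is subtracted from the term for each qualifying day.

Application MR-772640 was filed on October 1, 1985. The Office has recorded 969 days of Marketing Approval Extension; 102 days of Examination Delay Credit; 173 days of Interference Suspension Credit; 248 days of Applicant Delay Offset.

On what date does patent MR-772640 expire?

Base term: filing date + 23 years → 1 October 2008.
Marketing Approval Extension: +969 days → 28 May 2011.
Examination Delay Credit: +102 days → 7 September 2011.
Interference Suspension Credit: +173 days → 27 February 2012.
Applicant Delay Offset: −248 days → 24 June 2011.

June 24, 2011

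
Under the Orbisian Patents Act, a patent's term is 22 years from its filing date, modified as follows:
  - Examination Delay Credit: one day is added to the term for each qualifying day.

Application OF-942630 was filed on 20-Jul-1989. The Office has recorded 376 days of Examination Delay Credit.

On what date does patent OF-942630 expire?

Base term: filing date + 22 years → 20 July 2011.
Examination Delay Credit: +376 days → 30 July 2012.

July 30, 2012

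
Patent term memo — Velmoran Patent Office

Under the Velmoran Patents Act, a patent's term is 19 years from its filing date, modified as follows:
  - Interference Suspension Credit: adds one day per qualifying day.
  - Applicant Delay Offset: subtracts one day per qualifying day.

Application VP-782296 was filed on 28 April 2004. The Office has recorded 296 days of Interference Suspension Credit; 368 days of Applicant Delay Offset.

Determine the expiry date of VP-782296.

2023-02-15

Base term: filing date + 19 years → 28 April 2023.
Interference Suspension Credit: +296 days → 18 February 2024.
Applicant Delay Offset: −368 days → 15 February 2023.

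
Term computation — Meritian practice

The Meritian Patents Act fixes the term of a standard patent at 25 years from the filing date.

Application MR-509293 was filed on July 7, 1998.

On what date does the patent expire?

Filing date + 25 years → 7 July 2023.

July 7, 2023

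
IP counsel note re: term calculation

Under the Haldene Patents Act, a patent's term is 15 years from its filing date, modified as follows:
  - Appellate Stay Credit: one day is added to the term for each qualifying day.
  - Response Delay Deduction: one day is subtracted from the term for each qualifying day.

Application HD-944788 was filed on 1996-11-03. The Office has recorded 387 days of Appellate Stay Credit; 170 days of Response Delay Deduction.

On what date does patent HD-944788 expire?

2012-06-07

Base term: filing date + 15 years → 3 November 2011.
Appellate Stay Credit: +387 days → 24 November 2012.
Response Delay Deduction: −170 days → 7 June 2012.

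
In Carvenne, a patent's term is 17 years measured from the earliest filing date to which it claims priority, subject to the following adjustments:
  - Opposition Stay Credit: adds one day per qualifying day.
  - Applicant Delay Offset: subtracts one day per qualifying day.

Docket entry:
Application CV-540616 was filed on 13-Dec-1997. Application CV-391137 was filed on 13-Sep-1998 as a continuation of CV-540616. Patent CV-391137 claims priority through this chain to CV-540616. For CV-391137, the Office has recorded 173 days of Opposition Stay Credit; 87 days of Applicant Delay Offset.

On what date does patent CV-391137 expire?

Earliest priority filing: 13 December 1997.
Base term: 13 December 1997 + 17 years → 13 December 2014.
Opposition Stay Credit: +173 days → 4 June 2015.
Applicant Delay Offset: −87 days → 9 March 2015.

2015-03-09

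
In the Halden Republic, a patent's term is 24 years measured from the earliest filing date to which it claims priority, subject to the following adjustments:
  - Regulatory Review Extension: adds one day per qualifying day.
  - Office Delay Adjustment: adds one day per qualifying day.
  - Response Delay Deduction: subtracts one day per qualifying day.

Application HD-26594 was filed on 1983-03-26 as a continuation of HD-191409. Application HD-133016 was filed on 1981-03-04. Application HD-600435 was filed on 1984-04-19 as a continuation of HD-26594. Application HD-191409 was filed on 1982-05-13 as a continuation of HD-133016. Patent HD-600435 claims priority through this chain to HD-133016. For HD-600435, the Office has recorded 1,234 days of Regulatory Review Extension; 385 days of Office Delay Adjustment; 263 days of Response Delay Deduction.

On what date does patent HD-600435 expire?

Earliest priority filing: 4 March 1981.
Base term: 4 March 1981 + 24 years → 4 March 2005.
Regulatory Review Extension: +1234 days → 20 July 2008.
Office Delay Adjustment: +385 days → 9 August 2009.
Response Delay Deduction: −263 days → 19 November 2008.

November 19, 2008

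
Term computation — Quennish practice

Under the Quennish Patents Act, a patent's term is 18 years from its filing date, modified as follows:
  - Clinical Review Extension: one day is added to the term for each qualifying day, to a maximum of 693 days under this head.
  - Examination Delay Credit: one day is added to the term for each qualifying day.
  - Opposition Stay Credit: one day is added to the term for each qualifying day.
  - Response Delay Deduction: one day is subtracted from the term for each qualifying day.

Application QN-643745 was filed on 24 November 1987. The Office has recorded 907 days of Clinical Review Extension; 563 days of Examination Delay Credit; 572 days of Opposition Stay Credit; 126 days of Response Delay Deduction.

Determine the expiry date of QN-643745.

Base term: filing date + 18 years → 24 November 2005.
Clinical Review Extension: 907 days claimed exceeds the 693-day cap, so +693 days → 18 October 2007.
Examination Delay Credit: +563 days → 3 May 2009.
Opposition Stay Credit: +572 days → 26 November 2010.
Response Delay Deduction: −126 days → 23 July 2010.

July 23, 2010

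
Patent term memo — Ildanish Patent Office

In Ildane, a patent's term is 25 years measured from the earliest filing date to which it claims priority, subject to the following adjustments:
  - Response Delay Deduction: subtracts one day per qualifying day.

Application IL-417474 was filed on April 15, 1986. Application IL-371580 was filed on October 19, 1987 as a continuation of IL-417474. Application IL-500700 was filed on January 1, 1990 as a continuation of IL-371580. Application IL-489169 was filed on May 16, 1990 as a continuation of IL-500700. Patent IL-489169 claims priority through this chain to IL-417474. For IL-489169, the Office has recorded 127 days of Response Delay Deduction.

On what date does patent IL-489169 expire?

2010-12-09

Earliest priority filing: 15 April 1986.
Base term: 15 April 1986 + 25 years → 15 April 2011.
Response Delay Deduction: −127 days → 9 December 2010.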